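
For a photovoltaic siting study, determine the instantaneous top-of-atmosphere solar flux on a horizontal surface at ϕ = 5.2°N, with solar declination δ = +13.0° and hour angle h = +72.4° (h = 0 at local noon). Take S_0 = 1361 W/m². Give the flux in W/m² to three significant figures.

cos θ_z = sin ϕ sin δ + cos ϕ cos δ cos h = 0.020388 + 0.293408 = 0.313796.
Flux = S_0 · cos θ_z = 1361 × 0.313796 = 427.1 W/m².

427 W/m²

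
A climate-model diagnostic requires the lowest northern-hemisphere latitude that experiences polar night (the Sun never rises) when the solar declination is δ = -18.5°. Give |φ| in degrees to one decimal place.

|φ| = 71.5°

Polar night requires cos H₀ = −tan φ tan δ ≥ 1, i.e. tan φ tan δ ≤ −1.
The boundary is |tan φ| · |tan δ| = 1, so |φ| = 90° − |δ| = 90° − 18.5° = 71.5° in the northern hemisphere.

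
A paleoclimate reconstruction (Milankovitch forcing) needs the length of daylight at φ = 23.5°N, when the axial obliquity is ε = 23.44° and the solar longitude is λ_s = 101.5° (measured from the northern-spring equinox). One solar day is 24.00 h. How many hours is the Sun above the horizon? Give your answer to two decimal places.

13.41 h

Solar declination: sin δ = sin ε · sin λ_s = sin 23.44° × sin 101.5° = 0.38980, so δ = +22.942°.
cos H₀ = −tan φ · tan δ = −tan(+23.5°) × tan(+22.942°) = -0.1840, so H₀ = 1.7559 rad = 100.61°.
Daylight = 2H₀/(2π) × 24.00 h = (1.7559/π) × 24.00 = 13.41 h.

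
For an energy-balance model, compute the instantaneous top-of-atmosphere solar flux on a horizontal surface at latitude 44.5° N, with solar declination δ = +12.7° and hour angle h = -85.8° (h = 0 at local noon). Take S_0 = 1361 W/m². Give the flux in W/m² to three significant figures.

279 W/m²

cos θ_z = sin ϕ sin δ + cos ϕ cos δ cos h = 0.154092 + 0.050959 = 0.205051.
Flux = S_0 · cos θ_z = 1361 × 0.205051 = 279.1 W/m².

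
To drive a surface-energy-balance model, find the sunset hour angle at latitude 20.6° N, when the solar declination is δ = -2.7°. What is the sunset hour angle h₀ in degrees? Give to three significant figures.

h₀ = 89.0°

cos h₀ = −tan ϕ · tan δ = −tan(+20.6°) × tan(-2.700°) = 0.0177, so h₀ = 1.5531 rad = 88.98°.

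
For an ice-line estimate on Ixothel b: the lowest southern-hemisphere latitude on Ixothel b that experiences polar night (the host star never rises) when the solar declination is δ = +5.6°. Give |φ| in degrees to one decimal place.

Polar night requires cos H₀ = −tan φ tan δ ≥ 1, i.e. tan φ tan δ ≤ −1.
The boundary is |tan φ| · |tan δ| = 1, so |φ| = 90° − |δ| = 90° − 5.6° = 84.4° in the southern hemisphere.

|φ| = 84.4°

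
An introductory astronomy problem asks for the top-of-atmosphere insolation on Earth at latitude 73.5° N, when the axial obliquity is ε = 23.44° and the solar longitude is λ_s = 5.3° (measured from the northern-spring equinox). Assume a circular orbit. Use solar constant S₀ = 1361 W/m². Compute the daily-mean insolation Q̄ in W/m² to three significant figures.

Solar declination: sin δ = sin ε · sin λ_s = sin 23.44° × sin 5.3° = 0.03674, so δ = +2.106°.
cos H₀ = −tan(+73.5°) tan(+2.106°) = -0.1241, H₀ = 1.6952 rad.
Bracket: H₀ sin φ sin δ + cos φ cos δ sin H₀ = 1.6952×0.95882×0.03674 + 0.28402×0.99932×0.99227 = 0.059717 + 0.281633 = 0.341350.
Q̄ = (S₀/π) × [bracket] = (1361/π) × 0.341350 = 147.9 W/m².

Q̄ ≈ 148 W/m²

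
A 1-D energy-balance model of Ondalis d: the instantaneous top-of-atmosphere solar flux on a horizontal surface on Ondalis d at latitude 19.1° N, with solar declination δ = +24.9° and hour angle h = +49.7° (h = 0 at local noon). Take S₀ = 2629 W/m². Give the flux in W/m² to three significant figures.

cos θ_z = sin φ sin δ + cos φ cos δ cos h = 0.137770 + 0.554370 = 0.692140.
Flux = S₀ · cos θ_z = 2629 × 0.692140 = 1820 W/m².

1.82e+03 W/m²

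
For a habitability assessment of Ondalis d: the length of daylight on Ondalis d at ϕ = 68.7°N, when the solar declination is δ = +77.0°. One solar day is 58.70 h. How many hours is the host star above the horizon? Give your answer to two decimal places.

Sunrise equation: cos h₀ = −tan ϕ · tan δ = -11.1097 ≤ −1, so the host star never sets (polar day) and h₀ = π.
Daylight = 2h₀/(2π) × 58.70 h = (3.1416/π) × 58.70 = 58.70 h.

58.70 h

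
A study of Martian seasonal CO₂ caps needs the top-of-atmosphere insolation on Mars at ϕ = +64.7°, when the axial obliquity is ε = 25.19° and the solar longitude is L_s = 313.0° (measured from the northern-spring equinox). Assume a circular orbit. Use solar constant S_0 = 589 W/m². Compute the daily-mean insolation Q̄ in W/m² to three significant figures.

Solar declination: sin δ = sin ε · sin L_s = sin 25.19° × sin 313.0° = -0.31128, so δ = -18.136°.
cos h₀ = −tan(+64.7°) tan(-18.136°) = 0.6929, h₀ = 0.8052 rad.
Bracket: h₀ sin ϕ sin δ + cos ϕ cos δ sin h₀ = 0.8052×0.90408×-0.31128 + 0.42736×0.95032×0.72099 = -0.226601 + 0.292815 = 0.066214.
Q̄ = (S_0/π) × [bracket] = (589/π) × 0.066214 = 12.41 W/m².

Q̄ ≈ 12.4 W/m²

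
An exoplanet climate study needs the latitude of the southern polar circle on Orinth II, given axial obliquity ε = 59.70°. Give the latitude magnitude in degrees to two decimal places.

30.30°

The polar circle is the lowest latitude that experiences at least one full rotation of continuous darkness at the northern-summer solstice; it lies at |φ| = 90° − ε = 90° − 59.70° = 30.30°.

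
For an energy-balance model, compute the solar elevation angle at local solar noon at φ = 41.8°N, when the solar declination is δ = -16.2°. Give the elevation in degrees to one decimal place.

32.0°

At local noon the hour angle is zero, so the zenith angle equals |φ − δ| = |+41.8° − (-16.200°)| = 58.000°.
Elevation = 90° − 58.000° = 32.0°.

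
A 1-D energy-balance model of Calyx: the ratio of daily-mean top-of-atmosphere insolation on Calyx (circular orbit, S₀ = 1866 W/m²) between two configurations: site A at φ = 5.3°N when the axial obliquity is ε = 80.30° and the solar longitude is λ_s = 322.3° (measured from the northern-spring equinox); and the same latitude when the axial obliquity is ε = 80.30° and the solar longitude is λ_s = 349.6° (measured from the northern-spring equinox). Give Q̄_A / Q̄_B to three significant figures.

— Configuration A (φ=+5.3°):
Solar declination: sin δ = sin ε · sin λ_s = sin 80.30° × sin 322.3° = -0.60278, so δ = -37.070°.
cos H₀ = −tan(+5.3°) tan(-37.070°) = 0.0701, H₀ = 1.5007 rad.
Bracket: H₀ sin φ sin δ + cos φ cos δ sin H₀ = 1.5007×0.09237×-0.60278 + 0.99572×0.79790×0.99754 = -0.083557 + 0.792531 = 0.708974.
Q̄ = (S₀/π) × [bracket] = (1866/π) × 0.708974 = 421.11 W/m².
— Configuration B (φ=+5.3°):
Solar declination: sin δ = sin ε · sin λ_s = sin 80.30° × sin 349.6° = -0.17794, so δ = -10.250°.
cos H₀ = −tan(+5.3°) tan(-10.250°) = 0.0168, H₀ = 1.5540 rad.
Bracket: H₀ sin φ sin δ + cos φ cos δ sin H₀ = 1.5540×0.09237×-0.17794 + 0.99572×0.98404×0.99986 = -0.025542 + 0.979691 = 0.954149.
Q̄ = (S₀/π) × [bracket] = (1866/π) × 0.954149 = 566.73 W/m².
Ratio Q̄_A / Q̄_B = 421.11 / 566.73 = 0.7431.

Q̄_A / Q̄_B ≈ 0.743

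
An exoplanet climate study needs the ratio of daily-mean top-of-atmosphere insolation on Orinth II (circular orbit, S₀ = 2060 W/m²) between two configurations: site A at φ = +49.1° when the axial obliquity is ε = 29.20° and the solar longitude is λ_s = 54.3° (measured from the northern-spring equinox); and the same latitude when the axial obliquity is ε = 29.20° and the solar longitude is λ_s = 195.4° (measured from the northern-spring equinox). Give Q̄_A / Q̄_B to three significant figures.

Q̄_A / Q̄_B ≈ 2.28

— Configuration A (φ=+49.1°):
Solar declination: sin δ = sin ε · sin λ_s = sin 29.20° × sin 54.3° = 0.39618, so δ = +23.340°.
cos H₀ = −tan(+49.1°) tan(+23.340°) = -0.4981, H₀ = 2.0922 rad.
Bracket: H₀ sin φ sin δ + cos φ cos δ sin H₀ = 2.0922×0.75585×0.39618 + 0.65474×0.91817×0.86710 = 0.626515 + 0.521268 = 1.147783.
Q̄ = (S₀/π) × [bracket] = (2060/π) × 1.147783 = 752.62 W/m².
— Configuration B (φ=+49.1°):
Solar declination: sin δ = sin ε · sin λ_s = sin 29.20° × sin 195.4° = -0.12955, so δ = -7.444°.
cos H₀ = −tan(+49.1°) tan(-7.444°) = 0.1508, H₀ = 1.4194 rad.
Bracket: H₀ sin φ sin δ + cos φ cos δ sin H₀ = 1.4194×0.75585×-0.12955 + 0.65474×0.99157×0.98856 = -0.138988 + 0.641793 = 0.502805.
Q̄ = (S₀/π) × [bracket] = (2060/π) × 0.502805 = 329.70 W/m².
Ratio Q̄_A / Q̄_B = 752.62 / 329.70 = 2.283.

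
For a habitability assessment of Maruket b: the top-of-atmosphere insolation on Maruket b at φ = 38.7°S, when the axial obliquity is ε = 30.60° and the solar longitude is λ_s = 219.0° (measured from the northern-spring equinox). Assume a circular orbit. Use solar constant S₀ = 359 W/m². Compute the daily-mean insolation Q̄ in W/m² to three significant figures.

Solar declination: sin δ = sin ε · sin λ_s = sin 30.60° × sin 219.0° = -0.32035, so δ = -18.684°.
cos H₀ = −tan(-38.7°) tan(-18.684°) = -0.2709, H₀ = 1.8452 rad.
Bracket: H₀ sin φ sin δ + cos φ cos δ sin H₀ = 1.8452×-0.62524×-0.32035 + 0.78043×0.94730×0.96260 = 0.369586 + 0.711651 = 1.081237.
Q̄ = (S₀/π) × [bracket] = (359/π) × 1.081237 = 123.6 W/m².

Q̄ ≈ 124 W/m²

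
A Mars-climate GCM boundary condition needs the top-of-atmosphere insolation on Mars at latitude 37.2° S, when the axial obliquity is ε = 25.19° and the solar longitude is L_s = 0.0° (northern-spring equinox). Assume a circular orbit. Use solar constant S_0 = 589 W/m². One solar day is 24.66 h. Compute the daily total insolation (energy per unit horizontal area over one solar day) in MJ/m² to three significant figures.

Solar declination: sin δ = sin ε · sin L_s = sin 25.19° × sin 0.0° = 0.00000, so δ = +0.000°.
cos h₀ = −tan(-37.2°) tan(+0.000°) = 0.0000, h₀ = 1.5708 rad.
Bracket: h₀ sin ϕ sin δ + cos ϕ cos δ sin h₀ = 1.5708×-0.60460×0.00000 + 0.79653×1.00000×1.00000 = -0.000000 + 0.796530 = 0.796530.
Q̄ = (S_0/π) × [bracket] = (589/π) × 0.796530 = 149.34 W/m².
Daily total = Q̄ × 24.66 h × 3600 s/h = 149.34 × 24.66 × 3600 / 10⁶ = 13.26 MJ/m².

13.3 MJ/m²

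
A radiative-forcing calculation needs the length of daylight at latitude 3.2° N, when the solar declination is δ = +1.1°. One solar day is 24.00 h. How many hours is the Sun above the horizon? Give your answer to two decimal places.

12.01 h

cos H₀ = −tan φ · tan δ = −tan(+3.2°) × tan(+1.100°) = -0.0011, so H₀ = 1.5719 rad = 90.06°.
Daylight = 2H₀/(2π) × 24.00 h = (1.5719/π) × 24.00 = 12.01 h.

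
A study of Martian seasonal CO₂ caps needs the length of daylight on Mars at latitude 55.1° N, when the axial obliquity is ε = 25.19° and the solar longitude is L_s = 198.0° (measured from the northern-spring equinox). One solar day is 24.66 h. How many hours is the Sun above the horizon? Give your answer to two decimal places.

10.83 h

Solar declination: sin δ = sin ε · sin L_s = sin 25.19° × sin 198.0° = -0.13152, so δ = -7.558°.
cos h₀ = −tan ϕ · tan δ = −tan(+55.1°) × tan(-7.558°) = 0.1902, so h₀ = 1.3794 rad = 79.04°.
Daylight = 2h₀/(2π) × 24.66 h = (1.3794/π) × 24.66 = 10.83 h.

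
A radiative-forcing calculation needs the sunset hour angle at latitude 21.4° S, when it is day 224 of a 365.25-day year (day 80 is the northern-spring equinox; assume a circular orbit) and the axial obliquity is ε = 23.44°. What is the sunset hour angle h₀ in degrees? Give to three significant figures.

h₀ = 84.3°

Solar longitude: L_s = 360° × (224 − 80)/365.25 = 141.930°.
sin δ = sin 23.44° × sin 141.930° = 0.24528, so δ = +14.199°.
cos h₀ = −tan ϕ · tan δ = −tan(-21.4°) × tan(+14.199°) = 0.0992, so h₀ = 1.4715 rad = 84.31°.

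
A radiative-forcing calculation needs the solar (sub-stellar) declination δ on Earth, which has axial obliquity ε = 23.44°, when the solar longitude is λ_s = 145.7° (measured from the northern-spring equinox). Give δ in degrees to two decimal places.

sin δ = sin ε · sin λ_s = sin 23.44° × sin 145.7° = 0.224164.
δ = arcsin(0.224164) = +12.95°.

δ = +12.95°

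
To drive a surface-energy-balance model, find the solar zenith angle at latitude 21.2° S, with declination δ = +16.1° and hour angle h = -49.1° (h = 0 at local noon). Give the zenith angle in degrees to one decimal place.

cos θ_z = sin φ sin δ + cos φ cos δ cos h = -0.100284 + 0.586489 = 0.486205.
θ_z = arccos(0.486205) = 60.9°.

θ_z = 60.9°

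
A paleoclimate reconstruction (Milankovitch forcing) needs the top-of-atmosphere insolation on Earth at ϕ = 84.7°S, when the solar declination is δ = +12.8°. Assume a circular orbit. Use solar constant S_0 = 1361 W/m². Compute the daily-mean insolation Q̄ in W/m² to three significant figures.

cos h₀ = −tan(-84.7°) tan(+12.800°) = 2.4491 ≥ 1 ⇒ polar night, h₀ = 0 and Q̄ = 0.

Q̄ ≈ 0.00 W/m²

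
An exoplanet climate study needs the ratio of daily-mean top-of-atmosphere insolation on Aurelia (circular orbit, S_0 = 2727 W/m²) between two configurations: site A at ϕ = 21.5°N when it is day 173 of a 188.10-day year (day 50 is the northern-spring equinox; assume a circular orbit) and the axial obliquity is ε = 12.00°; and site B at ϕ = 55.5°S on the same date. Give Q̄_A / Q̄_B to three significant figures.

Q̄_A / Q̄_B ≈ 1.03

— Configuration A (ϕ=+21.5°):
Solar longitude: L_s = 360° × (173 − 50)/188.10 = 235.407°.
sin δ = sin 12.00° × sin 235.407° = -0.17115, so δ = -9.855°.
cos h₀ = −tan(+21.5°) tan(-9.855°) = 0.0684, h₀ = 1.5023 rad.
Bracket: h₀ sin ϕ sin δ + cos ϕ cos δ sin h₀ = 1.5023×0.36650×-0.17115 + 0.93042×0.98524×0.99766 = -0.094234 + 0.914542 = 0.820308.
Q̄ = (S_0/π) × [bracket] = (2727/π) × 0.820308 = 712.05 W/m².
— Configuration B (ϕ=-55.5°):
cos h₀ = −tan(-55.5°) tan(-9.855°) = -0.2528, h₀ = 1.8263 rad.
Bracket: h₀ sin ϕ sin δ + cos ϕ cos δ sin h₀ = 1.8263×-0.82413×-0.17115 + 0.56641×0.98524×0.96753 = 0.257599 + 0.539930 = 0.797529.
Q̄ = (S_0/π) × [bracket] = (2727/π) × 0.797529 = 692.28 W/m².
Ratio Q̄_A / Q̄_B = 712.05 / 692.28 = 1.029.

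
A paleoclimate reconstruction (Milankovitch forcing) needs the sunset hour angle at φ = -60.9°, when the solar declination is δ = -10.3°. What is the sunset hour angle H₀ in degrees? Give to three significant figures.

H₀ = 109°

cos H₀ = −tan φ · tan δ = −tan(-60.9°) × tan(-10.300°) = -0.3265, so H₀ = 1.9034 rad = 109.06°.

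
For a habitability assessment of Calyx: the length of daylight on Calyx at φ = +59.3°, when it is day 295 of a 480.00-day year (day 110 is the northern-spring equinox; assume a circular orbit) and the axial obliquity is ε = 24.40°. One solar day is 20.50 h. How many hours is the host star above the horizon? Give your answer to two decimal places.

Solar longitude: λ_s = 360° × (295 − 110)/480.00 = 138.750°.
sin δ = sin 24.40° × sin 138.750° = 0.27238, so δ = +15.806°.
cos H₀ = −tan φ · tan δ = −tan(+59.3°) × tan(+15.806°) = -0.4768, so H₀ = 2.0678 rad = 118.47°.
Daylight = 2H₀/(2π) × 20.50 h = (2.0678/π) × 20.50 = 13.49 h.

13.49 h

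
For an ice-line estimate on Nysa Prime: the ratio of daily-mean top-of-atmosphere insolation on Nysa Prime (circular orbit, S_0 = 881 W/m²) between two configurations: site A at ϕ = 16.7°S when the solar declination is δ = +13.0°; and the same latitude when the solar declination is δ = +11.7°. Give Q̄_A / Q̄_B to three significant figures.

— Configuration A (ϕ=-16.7°):
cos h₀ = −tan(-16.7°) tan(+13.000°) = 0.0693, h₀ = 1.5015 rad.
Bracket: h₀ sin ϕ sin δ + cos ϕ cos δ sin h₀ = 1.5015×-0.28736×0.22495 + 0.95782×0.97437×0.99760 = -0.097059 + 0.931031 = 0.833972.
Q̄ = (S_0/π) × [bracket] = (881/π) × 0.833972 = 233.87 W/m².
— Configuration B (ϕ=-16.7°):
cos h₀ = −tan(-16.7°) tan(+11.700°) = 0.0621, h₀ = 1.5086 rad.
Bracket: h₀ sin ϕ sin δ + cos ϕ cos δ sin h₀ = 1.5086×-0.28736×0.20279 + 0.95782×0.97922×0.99807 = -0.087912 + 0.936106 = 0.848194.
Q̄ = (S_0/π) × [bracket] = (881/π) × 0.848194 = 237.86 W/m².
Ratio Q̄_A / Q̄_B = 233.87 / 237.86 = 0.9832.

Q̄_A / Q̄_B ≈ 0.983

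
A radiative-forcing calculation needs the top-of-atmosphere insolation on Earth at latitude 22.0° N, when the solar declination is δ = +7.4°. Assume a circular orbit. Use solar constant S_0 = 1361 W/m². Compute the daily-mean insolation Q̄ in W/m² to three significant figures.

cos h₀ = −tan(+22.0°) tan(+7.400°) = -0.0525, h₀ = 1.6233 rad.
Bracket: h₀ sin ϕ sin δ + cos ϕ cos δ sin h₀ = 1.6233×0.37461×0.12880 + 0.92718×0.99167×0.99862 = 0.078324 + 0.918188 = 0.996512.
Q̄ = (S_0/π) × [bracket] = (1361/π) × 0.996512 = 431.7 W/m².

Q̄ ≈ 432 W/m²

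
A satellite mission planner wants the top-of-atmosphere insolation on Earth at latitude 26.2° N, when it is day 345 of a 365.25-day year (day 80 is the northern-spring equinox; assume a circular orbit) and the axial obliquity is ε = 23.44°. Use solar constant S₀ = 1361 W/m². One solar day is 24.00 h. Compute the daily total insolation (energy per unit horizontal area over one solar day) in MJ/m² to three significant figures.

Solar longitude: λ_s = 360° × (345 − 80)/365.25 = 261.191°.
sin δ = sin 23.44° × sin 261.191° = -0.39310, so δ = -23.147°.
cos H₀ = −tan(+26.2°) tan(-23.147°) = 0.2104, H₀ = 1.3589 rad.
Bracket: H₀ sin φ sin δ + cos φ cos δ sin H₀ = 1.3589×0.44151×-0.39310 + 0.89726×0.91950×0.97762 = -0.235847 + 0.806566 = 0.570719.
Q̄ = (S₀/π) × [bracket] = (1361/π) × 0.570719 = 247.25 W/m².
Daily total = Q̄ × 24.00 h × 3600 s/h = 247.25 × 24.00 × 3600 / 10⁶ = 21.36 MJ/m².

21.4 MJ/m²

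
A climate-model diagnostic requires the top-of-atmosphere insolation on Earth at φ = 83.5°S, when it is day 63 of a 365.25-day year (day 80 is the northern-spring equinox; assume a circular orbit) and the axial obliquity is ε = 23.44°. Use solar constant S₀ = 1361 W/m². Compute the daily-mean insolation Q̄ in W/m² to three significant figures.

Solar longitude: λ_s = 360° × (63 − 80)/365.25 = -16.756°, i.e. -16.756° + 360° = 343.244°.
sin δ = sin 23.44° × sin 343.244° = -0.11468, so δ = -6.585°.
cos H₀ = −tan(-83.5°) tan(-6.585°) = -1.0132 ≤ −1 ⇒ polar day, H₀ = π.
Bracket: H₀ sin φ sin δ + cos φ cos δ sin H₀ = 3.1416×-0.99357×-0.11468 + 0.11320×0.99340×0.00000 = 0.357962 + 0.000000 = 0.357962.
Q̄ = (S₀/π) × [bracket] = (1361/π) × 0.357962 = 155.1 W/m².

Q̄ ≈ 155 W/m²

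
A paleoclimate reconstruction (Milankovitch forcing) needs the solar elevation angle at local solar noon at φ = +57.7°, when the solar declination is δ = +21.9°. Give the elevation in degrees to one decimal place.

At local noon the hour angle is zero, so the zenith angle equals |φ − δ| = |+57.7° − (+21.900°)| = 35.800°.
Elevation = 90° − 35.800° = 54.2°.

54.2°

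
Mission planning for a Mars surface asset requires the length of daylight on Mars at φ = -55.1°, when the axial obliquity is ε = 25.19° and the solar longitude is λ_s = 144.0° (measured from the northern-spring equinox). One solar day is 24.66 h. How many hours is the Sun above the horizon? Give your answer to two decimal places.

9.35 h

Solar declination: sin δ = sin ε · sin λ_s = sin 25.19° × sin 144.0° = 0.25017, so δ = +14.488°.
cos H₀ = −tan φ · tan δ = −tan(-55.1°) × tan(+14.488°) = 0.3704, so H₀ = 1.1914 rad = 68.26°.
Daylight = 2H₀/(2π) × 24.66 h = (1.1914/π) × 24.66 = 9.35 h.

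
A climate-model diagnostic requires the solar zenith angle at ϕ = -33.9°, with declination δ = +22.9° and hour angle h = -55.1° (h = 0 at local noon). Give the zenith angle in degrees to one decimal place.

θ_z = 77.3°

cos θ_z = sin ϕ sin δ + cos ϕ cos δ cos h = -0.217032 + 0.437460 = 0.220428.
θ_z = arccos(0.220428) = 77.3°.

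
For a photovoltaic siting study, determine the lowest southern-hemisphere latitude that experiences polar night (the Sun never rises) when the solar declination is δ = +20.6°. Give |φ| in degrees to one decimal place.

|φ| = 69.4°

Polar night requires cos H₀ = −tan φ tan δ ≥ 1, i.e. tan φ tan δ ≤ −1.
The boundary is |tan φ| · |tan δ| = 1, so |φ| = 90° − |δ| = 90° − 20.6° = 69.4° in the southern hemisphere.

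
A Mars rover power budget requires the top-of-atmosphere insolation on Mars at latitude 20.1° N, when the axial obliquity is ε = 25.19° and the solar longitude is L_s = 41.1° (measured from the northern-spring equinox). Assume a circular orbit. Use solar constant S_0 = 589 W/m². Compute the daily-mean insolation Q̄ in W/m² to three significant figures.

Q̄ ≈ 198 W/m²

Solar declination: sin δ = sin ε · sin L_s = sin 25.19° × sin 41.1° = 0.27979, so δ = +16.248°.
cos h₀ = −tan(+20.1°) tan(+16.248°) = -0.1066, h₀ = 1.6776 rad.
Bracket: h₀ sin ϕ sin δ + cos ϕ cos δ sin h₀ = 1.6776×0.34366×0.27979 + 0.93909×0.96006×0.99430 = 0.161306 + 0.896444 = 1.057750.
Q̄ = (S_0/π) × [bracket] = (589/π) × 1.057750 = 198.3 W/m².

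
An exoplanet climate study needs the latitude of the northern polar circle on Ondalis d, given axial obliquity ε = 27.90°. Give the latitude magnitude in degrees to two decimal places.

62.10°

The polar circle is the lowest latitude that experiences at least one full rotation of continuous daylight at the northern-summer solstice; it lies at |ϕ| = 90° − ε = 90° − 27.90° = 62.10°.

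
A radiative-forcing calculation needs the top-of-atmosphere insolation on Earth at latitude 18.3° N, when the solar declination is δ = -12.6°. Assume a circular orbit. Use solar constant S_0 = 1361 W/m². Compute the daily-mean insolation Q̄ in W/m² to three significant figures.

cos h₀ = −tan(+18.3°) tan(-12.600°) = 0.0739, h₀ = 1.4968 rad.
Bracket: h₀ sin ϕ sin δ + cos ϕ cos δ sin h₀ = 1.4968×0.31399×-0.21814 + 0.94943×0.97592×0.99726 = -0.102521 + 0.924029 = 0.821508.
Q̄ = (S_0/π) × [bracket] = (1361/π) × 0.821508 = 355.9 W/m².

Q̄ ≈ 356 W/m²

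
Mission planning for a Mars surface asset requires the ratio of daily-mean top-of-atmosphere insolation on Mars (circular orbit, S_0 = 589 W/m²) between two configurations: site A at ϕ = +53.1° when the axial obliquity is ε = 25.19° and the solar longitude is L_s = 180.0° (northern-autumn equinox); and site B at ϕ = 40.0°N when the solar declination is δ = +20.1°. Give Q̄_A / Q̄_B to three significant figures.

— Configuration A (ϕ=+53.1°):
Solar declination: sin δ = sin ε · sin L_s = sin 25.19° × sin 180.0° = 0.00000, so δ = +0.000°.
cos h₀ = −tan(+53.1°) tan(+0.000°) = -0.0000, h₀ = 1.5708 rad.
Bracket: h₀ sin ϕ sin δ + cos ϕ cos δ sin h₀ = 1.5708×0.79968×0.00000 + 0.60042×1.00000×1.00000 = 0.000000 + 0.600420 = 0.600420.
Q̄ = (S_0/π) × [bracket] = (589/π) × 0.600420 = 112.57 W/m².
— Configuration B (ϕ=+40.0°):
cos h₀ = −tan(+40.0°) tan(+20.100°) = -0.3071, h₀ = 1.8829 rad.
Bracket: h₀ sin ϕ sin δ + cos ϕ cos δ sin h₀ = 1.8829×0.64279×0.34366 + 0.76604×0.93909×0.95169 = 0.415935 + 0.684627 = 1.100562.
Q̄ = (S_0/π) × [bracket] = (589/π) × 1.100562 = 206.34 W/m².
Ratio Q̄_A / Q̄_B = 112.57 / 206.34 = 0.5456.

Q̄_A / Q̄_B ≈ 0.546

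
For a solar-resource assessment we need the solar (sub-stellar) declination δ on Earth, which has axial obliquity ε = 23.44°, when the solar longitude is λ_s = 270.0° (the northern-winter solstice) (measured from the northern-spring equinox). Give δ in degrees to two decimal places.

δ = -23.44°

sin δ = sin ε · sin λ_s = sin 23.44° × sin 270.0° = -0.397789.
δ = arcsin(-0.397789) = -23.44°.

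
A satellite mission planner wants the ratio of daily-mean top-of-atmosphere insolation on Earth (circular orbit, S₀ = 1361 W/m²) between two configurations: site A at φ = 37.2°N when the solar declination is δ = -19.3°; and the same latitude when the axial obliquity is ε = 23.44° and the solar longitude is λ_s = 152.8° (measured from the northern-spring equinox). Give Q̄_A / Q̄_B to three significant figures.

Q̄_A / Q̄_B ≈ 0.482

— Configuration A (φ=+37.2°):
cos H₀ = −tan(+37.2°) tan(-19.300°) = 0.2658, H₀ = 1.3017 rad.
Bracket: H₀ sin φ sin δ + cos φ cos δ sin H₀ = 1.3017×0.60460×-0.33051 + 0.79653×0.94380×0.96402 = -0.260114 + 0.724717 = 0.464603.
Q̄ = (S₀/π) × [bracket] = (1361/π) × 0.464603 = 201.28 W/m².
— Configuration B (φ=+37.2°):
Solar declination: sin δ = sin ε · sin λ_s = sin 23.44° × sin 152.8° = 0.18183, so δ = +10.476°.
cos H₀ = −tan(+37.2°) tan(+10.476°) = -0.1404, H₀ = 1.7116 rad.
Bracket: H₀ sin φ sin δ + cos φ cos δ sin H₀ = 1.7116×0.60460×0.18183 + 0.79653×0.98333×0.99010 = 0.188164 + 0.775498 = 0.963662.
Q̄ = (S₀/π) × [bracket] = (1361/π) × 0.963662 = 417.48 W/m².
Ratio Q̄_A / Q̄_B = 201.28 / 417.48 = 0.4821.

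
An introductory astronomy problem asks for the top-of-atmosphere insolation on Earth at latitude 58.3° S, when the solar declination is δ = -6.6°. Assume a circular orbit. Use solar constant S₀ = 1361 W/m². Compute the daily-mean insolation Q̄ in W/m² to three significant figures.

Q̄ ≈ 297 W/m²

cos H₀ = −tan(-58.3°) tan(-6.600°) = -0.1873, H₀ = 1.7593 rad.
Bracket: H₀ sin φ sin δ + cos φ cos δ sin H₀ = 1.7593×-0.85081×-0.11494 + 0.52547×0.99337×0.98230 = 0.172046 + 0.512747 = 0.684793.
Q̄ = (S₀/π) × [bracket] = (1361/π) × 0.684793 = 296.7 W/m².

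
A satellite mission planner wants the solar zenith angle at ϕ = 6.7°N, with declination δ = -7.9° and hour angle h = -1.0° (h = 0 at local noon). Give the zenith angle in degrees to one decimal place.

cos θ_z = sin ϕ sin δ + cos ϕ cos δ cos h = -0.016036 + 0.983595 = 0.967559.
θ_z = arccos(0.967559) = 14.6°.

θ_z = 14.6°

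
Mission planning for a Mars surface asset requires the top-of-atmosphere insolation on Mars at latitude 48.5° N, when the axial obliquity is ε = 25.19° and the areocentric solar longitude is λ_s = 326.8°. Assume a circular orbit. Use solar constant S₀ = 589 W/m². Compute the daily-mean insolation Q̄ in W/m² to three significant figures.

Q̄ ≈ 73.9 W/m²

sin δ = sin 25.19° × sin 326.8° = -0.23305, so δ = -13.477°.
cos H₀ = −tan(+48.5°) tan(-13.477°) = 0.2709, H₀ = 1.2965 rad.
Bracket: H₀ sin φ sin δ + cos φ cos δ sin H₀ = 1.2965×0.74896×-0.23305 + 0.66262×0.97246×0.96261 = -0.226298 + 0.620278 = 0.393980.
Q̄ = (S₀/π) × [bracket] = (589/π) × 0.393980 = 73.87 W/m².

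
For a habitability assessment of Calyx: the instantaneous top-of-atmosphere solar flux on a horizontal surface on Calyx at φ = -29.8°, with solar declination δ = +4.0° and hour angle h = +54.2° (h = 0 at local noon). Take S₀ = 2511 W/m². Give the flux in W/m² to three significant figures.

1.18e+03 W/m²

cos θ_z = sin φ sin δ + cos φ cos δ cos h = -0.034667 + 0.506370 = 0.471703.
Flux = S₀ · cos θ_z = 2511 × 0.471703 = 1184 W/m².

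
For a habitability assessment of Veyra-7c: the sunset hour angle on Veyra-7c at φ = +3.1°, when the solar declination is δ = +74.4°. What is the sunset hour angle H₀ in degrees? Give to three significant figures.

H₀ = 101°

cos H₀ = −tan φ · tan δ = −tan(+3.1°) × tan(+74.400°) = -0.1940, so H₀ = 1.7660 rad = 101.18°.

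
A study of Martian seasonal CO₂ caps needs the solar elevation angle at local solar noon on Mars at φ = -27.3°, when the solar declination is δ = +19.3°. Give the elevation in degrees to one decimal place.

At local noon the hour angle is zero, so the zenith angle equals |φ − δ| = |-27.3° − (+19.300°)| = 46.600°.
Elevation = 90° − 46.600° = 43.4°.

43.4°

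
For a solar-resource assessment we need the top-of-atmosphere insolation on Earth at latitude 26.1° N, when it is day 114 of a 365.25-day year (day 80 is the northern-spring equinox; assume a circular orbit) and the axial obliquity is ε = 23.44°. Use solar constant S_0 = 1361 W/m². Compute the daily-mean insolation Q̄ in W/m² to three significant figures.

Solar longitude: L_s = 360° × (114 − 80)/365.25 = 33.511°.
sin δ = sin 23.44° × sin 33.511° = 0.21962, so δ = +12.687°.
cos h₀ = −tan(+26.1°) tan(+12.687°) = -0.1103, h₀ = 1.6813 rad.
Bracket: h₀ sin ϕ sin δ + cos ϕ cos δ sin h₀ = 1.6813×0.43994×0.21962 + 0.89803×0.97559×0.99390 = 0.162447 + 0.870765 = 1.033212.
Q̄ = (S_0/π) × [bracket] = (1361/π) × 1.033212 = 447.6 W/m².

Q̄ ≈ 448 W/m²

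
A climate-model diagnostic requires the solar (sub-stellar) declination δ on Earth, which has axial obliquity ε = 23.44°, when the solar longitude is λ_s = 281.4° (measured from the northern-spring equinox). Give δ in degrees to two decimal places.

δ = -22.95°

sin δ = sin ε · sin λ_s = sin 23.44° × sin 281.4° = -0.389941.
δ = arcsin(-0.389941) = -22.95°.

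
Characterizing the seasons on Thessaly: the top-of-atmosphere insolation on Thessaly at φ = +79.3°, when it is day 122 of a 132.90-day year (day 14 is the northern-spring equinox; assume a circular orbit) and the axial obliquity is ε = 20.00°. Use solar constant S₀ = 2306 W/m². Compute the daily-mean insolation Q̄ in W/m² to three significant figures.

Q̄ ≈ 0.00 W/m²

Solar longitude: λ_s = 360° × (122 − 14)/132.90 = 292.551°.
sin δ = sin 20.00° × sin 292.551° = -0.31587, so δ = -18.413°.
cos H₀ = −tan(+79.3°) tan(-18.413°) = 1.7619 ≥ 1 ⇒ polar night, H₀ = 0 and Q̄ = 0.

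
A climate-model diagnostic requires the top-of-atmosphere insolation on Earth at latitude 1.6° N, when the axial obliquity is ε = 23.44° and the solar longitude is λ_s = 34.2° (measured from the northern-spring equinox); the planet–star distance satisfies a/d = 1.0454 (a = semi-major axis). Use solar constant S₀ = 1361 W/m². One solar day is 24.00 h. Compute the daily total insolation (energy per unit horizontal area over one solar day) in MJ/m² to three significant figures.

Solar declination: sin δ = sin ε · sin λ_s = sin 23.44° × sin 34.2° = 0.22359, so δ = +12.920°.
cos H₀ = −tan(+1.6°) tan(+12.920°) = -0.0064, H₀ = 1.5772 rad.
Bracket: H₀ sin φ sin δ + cos φ cos δ sin H₀ = 1.5772×0.02792×0.22359 + 0.99961×0.97468×0.99998 = 0.009846 + 0.974280 = 0.984126.
Inverse-square distance factor (a/d)² = 1.0454² = 1.092861.
Q̄ = (S₀/π) × 1.092861 × [bracket] = (1361/π) × 1.092861 × 0.984126 = 465.93 W/m².
Daily total = Q̄ × 24.00 h × 3600 s/h = 465.93 × 24.00 × 3600 / 10⁶ = 40.26 MJ/m².

40.3 MJ/m²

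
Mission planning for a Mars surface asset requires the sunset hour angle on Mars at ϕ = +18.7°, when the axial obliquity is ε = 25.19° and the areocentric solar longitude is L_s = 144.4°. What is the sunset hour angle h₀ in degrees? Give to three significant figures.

sin δ = sin 25.19° × sin 144.4° = 0.24776, so δ = +14.345°.
cos h₀ = −tan ϕ · tan δ = −tan(+18.7°) × tan(+14.345°) = -0.0866, so h₀ = 1.6575 rad = 94.97°.

h₀ = 95.0°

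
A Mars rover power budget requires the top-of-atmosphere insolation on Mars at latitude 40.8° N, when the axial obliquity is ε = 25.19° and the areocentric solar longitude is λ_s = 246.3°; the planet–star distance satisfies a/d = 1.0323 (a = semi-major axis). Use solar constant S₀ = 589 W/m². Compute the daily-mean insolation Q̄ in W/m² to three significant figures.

Q̄ ≈ 68.8 W/m²

sin δ = sin 25.19° × sin 246.3° = -0.38973, so δ = -22.937°.
cos H₀ = −tan(+40.8°) tan(-22.937°) = 0.3653, H₀ = 1.1969 rad.
Bracket: H₀ sin φ sin δ + cos φ cos δ sin H₀ = 1.1969×0.65342×-0.38973 + 0.75700×0.92093×0.93090 = -0.304799 + 0.648971 = 0.344172.
Inverse-square distance factor (a/d)² = 1.0323² = 1.065643.
Q̄ = (S₀/π) × 1.065643 × [bracket] = (589/π) × 1.065643 × 0.344172 = 68.76 W/m².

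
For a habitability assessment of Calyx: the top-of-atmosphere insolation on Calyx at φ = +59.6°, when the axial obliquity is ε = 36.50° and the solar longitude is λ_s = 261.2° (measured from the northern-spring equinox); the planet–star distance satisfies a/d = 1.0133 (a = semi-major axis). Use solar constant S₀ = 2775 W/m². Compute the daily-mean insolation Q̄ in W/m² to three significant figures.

Q̄ ≈ 0.00 W/m²

Solar declination: sin δ = sin ε · sin λ_s = sin 36.50° × sin 261.2° = -0.58782, so δ = -36.003°.
cos H₀ = −tan(+59.6°) tan(-36.003°) = 1.2385 ≥ 1 ⇒ polar night, H₀ = 0 and Q̄ = 0.
Inverse-square distance factor (a/d)² = 1.0133² = 1.026777.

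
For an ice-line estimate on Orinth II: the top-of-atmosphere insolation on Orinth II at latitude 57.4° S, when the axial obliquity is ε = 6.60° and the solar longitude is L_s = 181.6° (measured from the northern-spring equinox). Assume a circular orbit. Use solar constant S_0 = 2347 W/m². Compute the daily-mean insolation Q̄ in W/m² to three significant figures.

Q̄ ≈ 406 W/m²

Solar declination: sin δ = sin ε · sin L_s = sin 6.60° × sin 181.6° = -0.00321, so δ = -0.184°.
cos h₀ = −tan(-57.4°) tan(-0.184°) = -0.0050, h₀ = 1.5758 rad.
Bracket: h₀ sin ϕ sin δ + cos ϕ cos δ sin h₀ = 1.5758×-0.84245×-0.00321 + 0.53877×0.99999×0.99999 = 0.004261 + 0.538759 = 0.543020.
Q̄ = (S_0/π) × [bracket] = (2347/π) × 0.543020 = 405.7 W/m².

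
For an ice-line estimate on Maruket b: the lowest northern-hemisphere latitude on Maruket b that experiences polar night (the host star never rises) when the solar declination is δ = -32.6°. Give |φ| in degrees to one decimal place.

Polar night requires cos H₀ = −tan φ tan δ ≥ 1, i.e. tan φ tan δ ≤ −1.
The boundary is |tan φ| · |tan δ| = 1, so |φ| = 90° − |δ| = 90° − 32.6° = 57.4° in the northern hemisphere.

|φ| = 57.4°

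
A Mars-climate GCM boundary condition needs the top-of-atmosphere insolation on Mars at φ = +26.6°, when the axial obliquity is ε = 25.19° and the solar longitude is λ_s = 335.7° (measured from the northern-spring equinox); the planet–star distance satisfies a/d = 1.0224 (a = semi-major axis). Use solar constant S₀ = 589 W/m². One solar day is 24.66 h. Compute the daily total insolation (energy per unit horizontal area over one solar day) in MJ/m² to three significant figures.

13.2 MJ/m²

Solar declination: sin δ = sin ε · sin λ_s = sin 25.19° × sin 335.7° = -0.17515, so δ = -10.087°.
cos H₀ = −tan(+26.6°) tan(-10.087°) = 0.0891, H₀ = 1.4816 rad.
Bracket: H₀ sin φ sin δ + cos φ cos δ sin H₀ = 1.4816×0.44776×-0.17515 + 0.89415×0.98454×0.99602 = -0.116195 + 0.876823 = 0.760628.
Inverse-square distance factor (a/d)² = 1.0224² = 1.045302.
Q̄ = (S₀/π) × 1.045302 × [bracket] = (589/π) × 1.045302 × 0.760628 = 149.07 W/m².
Daily total = Q̄ × 24.66 h × 3600 s/h = 149.07 × 24.66 × 3600 / 10⁶ = 13.23 MJ/m².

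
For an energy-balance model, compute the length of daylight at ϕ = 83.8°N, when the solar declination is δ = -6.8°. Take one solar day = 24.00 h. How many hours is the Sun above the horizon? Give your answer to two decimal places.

cos h₀ = −tan ϕ · tan δ = 1.0976 ≥ 1, so the Sun never rises (polar night) and h₀ = 0.
Daylight = 2h₀/(2π) × 24.00 h = (0.0000/π) × 24.00 = 0.00 h.

0.00 h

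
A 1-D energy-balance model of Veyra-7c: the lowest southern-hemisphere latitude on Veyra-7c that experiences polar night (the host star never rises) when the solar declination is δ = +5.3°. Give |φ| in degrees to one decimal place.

|φ| = 84.7°

Polar night requires cos H₀ = −tan φ tan δ ≥ 1, i.e. tan φ tan δ ≤ −1.
The boundary is |tan φ| · |tan δ| = 1, so |φ| = 90° − |δ| = 90° − 5.3° = 84.7° in the southern hemisphere.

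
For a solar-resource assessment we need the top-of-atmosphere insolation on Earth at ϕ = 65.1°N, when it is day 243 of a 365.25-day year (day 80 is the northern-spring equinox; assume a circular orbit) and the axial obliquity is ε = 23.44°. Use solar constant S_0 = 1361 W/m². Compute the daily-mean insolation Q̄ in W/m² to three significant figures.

Q̄ ≈ 270 W/m²

Solar longitude: L_s = 360° × (243 − 80)/365.25 = 160.657°.
sin δ = sin 23.44° × sin 160.657° = 0.13176, so δ = +7.571°.
cos h₀ = −tan(+65.1°) tan(+7.571°) = -0.2863, h₀ = 1.8612 rad.
Bracket: h₀ sin ϕ sin δ + cos ϕ cos δ sin h₀ = 1.8612×0.90704×0.13176 + 0.42104×0.99128×0.95813 = 0.222435 + 0.399893 = 0.622328.
Q̄ = (S_0/π) × [bracket] = (1361/π) × 0.622328 = 269.6 W/m².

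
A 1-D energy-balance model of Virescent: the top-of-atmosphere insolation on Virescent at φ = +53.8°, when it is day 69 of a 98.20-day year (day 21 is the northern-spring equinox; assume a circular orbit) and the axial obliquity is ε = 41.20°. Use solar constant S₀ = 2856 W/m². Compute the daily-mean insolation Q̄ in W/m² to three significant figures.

Solar longitude: λ_s = 360° × (69 − 21)/98.20 = 175.967°.
sin δ = sin 41.20° × sin 175.967° = 0.04632, so δ = +2.655°.
cos H₀ = −tan(+53.8°) tan(+2.655°) = -0.0634, H₀ = 1.6342 rad.
Bracket: H₀ sin φ sin δ + cos φ cos δ sin H₀ = 1.6342×0.80696×0.04632 + 0.59061×0.99893×0.99799 = 0.061084 + 0.588792 = 0.649876.
Q̄ = (S₀/π) × [bracket] = (2856/π) × 0.649876 = 590.8 W/m².

Q̄ ≈ 591 W/m²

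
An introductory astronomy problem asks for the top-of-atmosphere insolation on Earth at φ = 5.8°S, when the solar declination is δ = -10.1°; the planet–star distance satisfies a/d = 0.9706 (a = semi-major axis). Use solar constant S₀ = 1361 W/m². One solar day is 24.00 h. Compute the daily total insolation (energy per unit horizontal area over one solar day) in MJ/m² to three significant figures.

cos H₀ = −tan(-5.8°) tan(-10.100°) = -0.0181, H₀ = 1.5889 rad.
Bracket: H₀ sin φ sin δ + cos φ cos δ sin H₀ = 1.5889×-0.10106×-0.17537 + 0.99488×0.98450×0.99984 = 0.028160 + 0.979303 = 1.007463.
Inverse-square distance factor (a/d)² = 0.9706² = 0.942064.
Q̄ = (S₀/π) × 0.942064 × [bracket] = (1361/π) × 0.942064 × 1.007463 = 411.17 W/m².
Daily total = Q̄ × 24.00 h × 3600 s/h = 411.17 × 24.00 × 3600 / 10⁶ = 35.53 MJ/m².

35.5 MJ/m²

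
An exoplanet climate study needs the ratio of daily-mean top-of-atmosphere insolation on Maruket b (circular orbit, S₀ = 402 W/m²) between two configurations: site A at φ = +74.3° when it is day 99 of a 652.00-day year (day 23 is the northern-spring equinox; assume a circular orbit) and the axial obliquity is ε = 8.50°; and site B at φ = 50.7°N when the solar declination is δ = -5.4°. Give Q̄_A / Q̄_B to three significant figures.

Q̄_A / Q̄_B ≈ 0.837

— Configuration A (φ=+74.3°):
Solar longitude: λ_s = 360° × (99 − 23)/652.00 = 41.963°.
sin δ = sin 8.50° × sin 41.963° = 0.09883, so δ = +5.672°.
cos H₀ = −tan(+74.3°) tan(+5.672°) = -0.3533, H₀ = 1.9319 rad.
Bracket: H₀ sin φ sin δ + cos φ cos δ sin H₀ = 1.9319×0.96269×0.09883 + 0.27060×0.99510×0.93549 = 0.183806 + 0.251903 = 0.435709.
Q̄ = (S₀/π) × [bracket] = (402/π) × 0.435709 = 55.754 W/m².
— Configuration B (φ=+50.7°):
cos H₀ = −tan(+50.7°) tan(-5.400°) = 0.1155, H₀ = 1.4550 rad.
Bracket: H₀ sin φ sin δ + cos φ cos δ sin H₀ = 1.4550×0.77384×-0.09411 + 0.63338×0.99556×0.99331 = -0.105962 + 0.626349 = 0.520387.
Q̄ = (S₀/π) × [bracket] = (402/π) × 0.520387 = 66.589 W/m².
Ratio Q̄_A / Q̄_B = 55.754 / 66.589 = 0.8373.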